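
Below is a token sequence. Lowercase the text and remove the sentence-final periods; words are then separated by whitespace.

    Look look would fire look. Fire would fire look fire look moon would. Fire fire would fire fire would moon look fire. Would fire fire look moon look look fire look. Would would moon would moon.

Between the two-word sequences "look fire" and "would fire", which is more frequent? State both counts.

"look fire": 4 occurrences
"would fire": 5 occurrences

"would fire" (5 vs 4)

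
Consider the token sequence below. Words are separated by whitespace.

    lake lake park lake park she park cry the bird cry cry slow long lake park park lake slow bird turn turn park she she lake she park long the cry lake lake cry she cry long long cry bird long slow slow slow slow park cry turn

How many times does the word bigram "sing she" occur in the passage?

0

Scanning the 47 overlapping bigram windows for "sing she":
  (none found)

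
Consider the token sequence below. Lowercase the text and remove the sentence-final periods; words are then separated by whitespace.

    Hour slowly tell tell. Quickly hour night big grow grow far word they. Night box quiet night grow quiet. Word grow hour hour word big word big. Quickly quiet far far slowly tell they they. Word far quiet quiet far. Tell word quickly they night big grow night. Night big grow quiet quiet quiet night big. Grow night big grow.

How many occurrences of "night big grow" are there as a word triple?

Scanning the 58 overlapping trigram windows for "night big grow":
  position 7–9: night big grow
  position 45–47: night big grow
  position 49–51: night big grow
  position 55–57: night big grow
  position 58–60: night big grow

5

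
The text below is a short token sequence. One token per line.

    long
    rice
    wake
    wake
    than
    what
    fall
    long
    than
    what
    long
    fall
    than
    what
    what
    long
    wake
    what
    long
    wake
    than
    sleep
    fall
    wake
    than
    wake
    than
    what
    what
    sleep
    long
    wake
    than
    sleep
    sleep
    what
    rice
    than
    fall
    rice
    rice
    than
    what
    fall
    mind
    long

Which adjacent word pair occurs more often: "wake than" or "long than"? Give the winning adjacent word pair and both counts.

"wake than": 5 occurrences
"long than": 1 occurrence

"wake than" (5 vs 1)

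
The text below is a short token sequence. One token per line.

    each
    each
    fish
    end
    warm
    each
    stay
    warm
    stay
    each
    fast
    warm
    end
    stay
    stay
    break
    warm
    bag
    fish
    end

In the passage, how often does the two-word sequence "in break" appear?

0

Scanning the 19 overlapping bigram windows for "in break":
  (none found)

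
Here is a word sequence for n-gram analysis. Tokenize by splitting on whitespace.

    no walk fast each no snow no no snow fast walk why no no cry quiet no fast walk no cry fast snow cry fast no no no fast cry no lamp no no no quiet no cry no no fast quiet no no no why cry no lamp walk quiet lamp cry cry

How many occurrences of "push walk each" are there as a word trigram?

Scanning the 52 overlapping trigram windows for "push walk each":
  (none found)

0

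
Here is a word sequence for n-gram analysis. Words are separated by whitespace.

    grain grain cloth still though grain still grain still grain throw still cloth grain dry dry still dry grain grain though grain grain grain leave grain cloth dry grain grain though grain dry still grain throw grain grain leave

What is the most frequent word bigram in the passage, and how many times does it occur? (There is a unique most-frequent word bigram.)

"grain grain", 6 times

Bigram frequencies (highest first):
  grain grain: 6
  though grain: 3
  still grain: 3
  grain cloth: 2
  grain still: 2
  grain throw: 2
  … (15 more, each ≤ 2)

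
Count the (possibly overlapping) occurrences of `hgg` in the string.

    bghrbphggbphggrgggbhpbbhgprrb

Sliding a length-3 window over the 29 characters (27 positions):
  position 7–9: hgg
  position 12–14: hgg

2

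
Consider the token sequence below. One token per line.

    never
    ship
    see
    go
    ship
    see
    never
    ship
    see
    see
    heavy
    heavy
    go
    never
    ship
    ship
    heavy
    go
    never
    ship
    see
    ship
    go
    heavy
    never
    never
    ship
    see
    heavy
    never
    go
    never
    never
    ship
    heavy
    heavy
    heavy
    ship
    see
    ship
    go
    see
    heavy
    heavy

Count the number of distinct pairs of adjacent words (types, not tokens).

44 tokens → 43 bigram windows in total.
Repeated bigrams (each contributes count−1 duplicates):
  never ship: 6
  ship see: 6
  heavy heavy: 4
  go never: 3
  see heavy: 3
  heavy go: 2
  heavy never: 2
  never never: 2
  … (3 more repeated)
23 duplicate windows → 43 − 23 = 20 distinct.

20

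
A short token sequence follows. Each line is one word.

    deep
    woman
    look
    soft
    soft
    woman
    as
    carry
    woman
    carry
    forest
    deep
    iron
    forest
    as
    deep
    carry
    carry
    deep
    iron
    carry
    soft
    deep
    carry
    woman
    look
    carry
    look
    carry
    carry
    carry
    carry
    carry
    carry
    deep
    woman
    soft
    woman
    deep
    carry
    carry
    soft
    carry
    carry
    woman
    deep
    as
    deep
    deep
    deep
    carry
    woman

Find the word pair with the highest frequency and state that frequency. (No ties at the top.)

"carry carry", 8 times

Bigram frequencies (highest first):
  carry carry: 8
  carry woman: 4
  deep carry: 4
  deep woman: 2
  woman look: 2
  soft woman: 2
  … (22 more, each ≤ 2)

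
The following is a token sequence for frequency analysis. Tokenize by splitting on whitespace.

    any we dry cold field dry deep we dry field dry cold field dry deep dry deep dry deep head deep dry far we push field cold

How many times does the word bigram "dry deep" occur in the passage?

4

Scanning the 26 overlapping bigram windows for "dry deep":
  position 6–7: dry deep
  position 14–15: dry deep
  position 16–17: dry deep
  position 18–19: dry deep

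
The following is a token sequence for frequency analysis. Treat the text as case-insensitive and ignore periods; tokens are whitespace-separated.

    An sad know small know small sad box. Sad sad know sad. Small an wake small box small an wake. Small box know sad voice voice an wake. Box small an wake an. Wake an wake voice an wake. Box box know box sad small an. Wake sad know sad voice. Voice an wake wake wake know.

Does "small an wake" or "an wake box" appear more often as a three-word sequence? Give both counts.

"small an wake": 4 occurrences
"an wake box": 2 occurrences

"small an wake" (4 vs 2)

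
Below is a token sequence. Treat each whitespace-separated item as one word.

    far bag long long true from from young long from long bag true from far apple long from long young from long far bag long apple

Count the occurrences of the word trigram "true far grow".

Scanning the 24 overlapping trigram windows for "true far grow":
  (none found)

0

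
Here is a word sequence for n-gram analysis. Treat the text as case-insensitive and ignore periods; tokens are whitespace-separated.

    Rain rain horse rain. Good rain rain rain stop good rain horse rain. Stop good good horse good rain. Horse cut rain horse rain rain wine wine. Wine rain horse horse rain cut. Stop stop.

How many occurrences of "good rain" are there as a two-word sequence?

3

Scanning the 34 overlapping bigram windows for "good rain":
  position 5–6: good rain
  position 10–11: good rain
  position 18–19: good rain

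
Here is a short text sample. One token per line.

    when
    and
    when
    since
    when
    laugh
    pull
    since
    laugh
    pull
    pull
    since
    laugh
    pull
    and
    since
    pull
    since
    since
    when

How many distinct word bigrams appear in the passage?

20 tokens → 19 bigram windows in total.
Repeated bigrams (each contributes count−1 duplicates):
  laugh pull: 3
  pull since: 3
  since laugh: 2
  since when: 2
6 duplicate windows → 19 − 6 = 13 distinct.

13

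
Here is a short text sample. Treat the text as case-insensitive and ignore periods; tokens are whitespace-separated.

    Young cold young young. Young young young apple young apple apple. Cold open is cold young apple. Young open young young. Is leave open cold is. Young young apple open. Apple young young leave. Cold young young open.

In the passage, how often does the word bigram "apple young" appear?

3

Scanning the 37 overlapping bigram windows for "apple young":
  position 8–9: apple young
  position 17–18: apple young
  position 31–32: apple young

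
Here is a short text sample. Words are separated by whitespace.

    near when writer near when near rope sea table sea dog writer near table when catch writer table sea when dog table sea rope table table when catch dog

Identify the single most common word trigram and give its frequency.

Trigram frequencies (highest first):
  table when catch: 2
  near when writer: 1
  when writer near: 1
  writer near when: 1
  near when near: 1
  when near rope: 1
  … (20 more, each ≤ 1)

"table when catch", 2 times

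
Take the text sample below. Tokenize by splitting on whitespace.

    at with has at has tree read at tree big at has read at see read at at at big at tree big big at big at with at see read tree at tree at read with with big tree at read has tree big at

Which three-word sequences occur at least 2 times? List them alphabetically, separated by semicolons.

Trigram counts meeting the condition (at least 2 times):
  at big at: 2
  at see read: 2
  at tree big: 2
  tree at read: 2
  tree big at: 2

at big at; at see read; at tree big; tree at read; tree big at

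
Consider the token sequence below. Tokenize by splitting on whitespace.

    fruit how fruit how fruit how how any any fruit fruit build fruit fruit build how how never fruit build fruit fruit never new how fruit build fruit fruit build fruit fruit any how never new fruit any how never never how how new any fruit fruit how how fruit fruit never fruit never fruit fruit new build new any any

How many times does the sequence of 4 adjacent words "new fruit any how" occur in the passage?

Scanning the 58 overlapping 4-gram windows for "new fruit any how":
  position 36–39: new fruit any how

1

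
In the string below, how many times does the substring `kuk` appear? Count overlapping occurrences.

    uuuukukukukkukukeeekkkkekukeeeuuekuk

7

Sliding a length-3 window over the 36 characters (34 positions):
  position 5–7: kuk
  position 7–9: kuk
  position 9–11: kuk
  position 12–14: kuk
  position 14–16: kuk
  position 25–27: kuk
  position 34–36: kuk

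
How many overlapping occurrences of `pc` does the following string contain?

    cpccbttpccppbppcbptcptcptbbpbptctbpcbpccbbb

5

Sliding a length-2 window over the 43 characters (42 positions):
  position 2–3: pc
  position 8–9: pc
  position 15–16: pc
  position 35–36: pc
  position 38–39: pc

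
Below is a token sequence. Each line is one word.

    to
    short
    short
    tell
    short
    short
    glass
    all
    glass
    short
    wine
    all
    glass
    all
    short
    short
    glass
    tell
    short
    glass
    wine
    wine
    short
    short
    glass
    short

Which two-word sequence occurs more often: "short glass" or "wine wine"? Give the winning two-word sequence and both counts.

"short glass": 4 occurrences
"wine wine": 1 occurrence

"short glass" (4 vs 1)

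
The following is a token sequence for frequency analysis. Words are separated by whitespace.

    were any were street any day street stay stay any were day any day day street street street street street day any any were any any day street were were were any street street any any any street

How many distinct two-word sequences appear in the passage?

38 tokens → 37 bigram windows in total.
Repeated bigrams (each contributes count−1 duplicates):
  street street: 5
  any any: 4
  any day: 3
  any were: 3
  day street: 3
  were any: 3
  any street: 2
  day any: 2
  … (2 more repeated)
19 duplicate windows → 37 − 19 = 18 distinct.

18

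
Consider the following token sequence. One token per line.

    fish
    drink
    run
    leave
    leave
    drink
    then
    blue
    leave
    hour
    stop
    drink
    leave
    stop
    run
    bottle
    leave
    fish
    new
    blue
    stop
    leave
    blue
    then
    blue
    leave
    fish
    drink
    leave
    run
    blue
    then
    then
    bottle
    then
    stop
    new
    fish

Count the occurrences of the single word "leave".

8

Scanning the 38 tokens for "leave":
  position 4: leave
  position 5: leave
  position 9: leave
  position 13: leave
  position 17: leave
  position 22: leave
  position 26: leave
  position 29: leave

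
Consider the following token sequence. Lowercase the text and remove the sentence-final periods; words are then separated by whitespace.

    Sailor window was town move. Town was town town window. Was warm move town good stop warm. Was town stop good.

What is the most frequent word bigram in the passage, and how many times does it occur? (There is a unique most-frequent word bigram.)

"was town", 3 times

Bigram frequencies (highest first):
  was town: 3
  window was: 2
  move town: 2
  sailor window: 1
  town move: 1
  town was: 1
  … (10 more, each ≤ 1)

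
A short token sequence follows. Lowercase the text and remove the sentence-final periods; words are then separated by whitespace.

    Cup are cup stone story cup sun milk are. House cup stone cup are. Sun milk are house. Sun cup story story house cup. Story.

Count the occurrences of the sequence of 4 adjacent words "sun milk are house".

Scanning the 22 overlapping 4-gram windows for "sun milk are house":
  position 7–10: sun milk are house
  position 15–18: sun milk are house

2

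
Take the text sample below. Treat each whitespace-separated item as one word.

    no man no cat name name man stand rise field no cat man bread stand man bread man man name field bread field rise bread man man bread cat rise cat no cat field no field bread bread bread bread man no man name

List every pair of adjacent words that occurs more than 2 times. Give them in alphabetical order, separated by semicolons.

Bigram counts meeting the condition (more than 2 times):
  bread bread: 3
  bread man: 3
  man bread: 3
  no cat: 3

bread bread; bread man; man bread; no cat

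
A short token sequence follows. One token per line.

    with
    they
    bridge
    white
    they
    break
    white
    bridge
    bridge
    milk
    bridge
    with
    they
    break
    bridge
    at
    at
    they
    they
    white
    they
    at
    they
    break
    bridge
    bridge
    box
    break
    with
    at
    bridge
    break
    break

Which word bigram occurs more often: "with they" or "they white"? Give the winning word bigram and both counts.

"with they": 2 occurrences
"they white": 1 occurrence

"with they" (2 vs 1)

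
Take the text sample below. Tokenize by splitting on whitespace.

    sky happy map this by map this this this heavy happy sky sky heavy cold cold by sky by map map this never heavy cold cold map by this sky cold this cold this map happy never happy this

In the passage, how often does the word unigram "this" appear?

9

Scanning the 39 tokens for "this":
  position 4: this
  position 7: this
  position 8: this
  position 9: this
  position 22: this
  position 29: this
  position 32: this
  position 34: this
  position 39: this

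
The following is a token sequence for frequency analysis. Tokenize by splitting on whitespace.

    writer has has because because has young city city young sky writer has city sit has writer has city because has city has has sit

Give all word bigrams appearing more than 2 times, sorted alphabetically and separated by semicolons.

Bigram counts meeting the condition (more than 2 times):
  has city: 3
  writer has: 3

has city; writer has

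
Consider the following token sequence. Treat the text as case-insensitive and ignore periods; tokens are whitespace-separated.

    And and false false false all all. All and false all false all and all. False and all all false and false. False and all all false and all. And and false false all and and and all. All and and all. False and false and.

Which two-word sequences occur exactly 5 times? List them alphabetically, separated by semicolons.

all all; all and; all false; and and; and false

Bigram counts meeting the condition (exactly 5 times):
  all all: 5
  all and: 5
  all false: 5
  and and: 5
  and false: 5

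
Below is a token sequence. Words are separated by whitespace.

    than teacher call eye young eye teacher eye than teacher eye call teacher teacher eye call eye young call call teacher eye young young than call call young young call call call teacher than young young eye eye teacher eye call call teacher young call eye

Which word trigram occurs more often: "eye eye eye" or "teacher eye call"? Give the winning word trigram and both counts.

"teacher eye call" (3 vs 0)

"eye eye eye": 0 occurrences
"teacher eye call": 3 occurrences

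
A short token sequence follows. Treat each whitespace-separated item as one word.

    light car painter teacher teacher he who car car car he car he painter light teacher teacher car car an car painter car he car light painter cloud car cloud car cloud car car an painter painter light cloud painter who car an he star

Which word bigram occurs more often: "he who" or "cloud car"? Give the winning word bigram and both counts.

"he who": 1 occurrence
"cloud car": 3 occurrences

"cloud car" (3 vs 1)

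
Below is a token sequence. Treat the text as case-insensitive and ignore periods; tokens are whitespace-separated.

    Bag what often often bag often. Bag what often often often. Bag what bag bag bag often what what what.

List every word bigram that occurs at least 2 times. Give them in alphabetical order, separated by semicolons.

bag bag; bag often; bag what; often bag; often often; what often; what what

Bigram counts meeting the condition (at least 2 times):
  bag bag: 2
  bag often: 2
  bag what: 3
  often bag: 3
  often often: 3
  what often: 2
  what what: 2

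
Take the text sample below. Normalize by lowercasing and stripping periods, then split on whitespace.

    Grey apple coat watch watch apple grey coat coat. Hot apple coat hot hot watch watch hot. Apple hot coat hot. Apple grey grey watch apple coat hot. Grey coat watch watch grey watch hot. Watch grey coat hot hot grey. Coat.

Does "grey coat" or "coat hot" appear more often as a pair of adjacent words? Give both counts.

"coat hot" (5 vs 4)

"grey coat": 4 occurrences
"coat hot": 5 occurrences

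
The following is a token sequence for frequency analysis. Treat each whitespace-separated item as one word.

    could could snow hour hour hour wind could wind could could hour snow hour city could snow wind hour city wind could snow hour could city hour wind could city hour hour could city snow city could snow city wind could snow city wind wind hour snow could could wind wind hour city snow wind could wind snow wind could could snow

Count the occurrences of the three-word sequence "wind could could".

2

Scanning the 60 overlapping trigram windows for "wind could could":
  position 9–11: wind could could
  position 59–61: wind could could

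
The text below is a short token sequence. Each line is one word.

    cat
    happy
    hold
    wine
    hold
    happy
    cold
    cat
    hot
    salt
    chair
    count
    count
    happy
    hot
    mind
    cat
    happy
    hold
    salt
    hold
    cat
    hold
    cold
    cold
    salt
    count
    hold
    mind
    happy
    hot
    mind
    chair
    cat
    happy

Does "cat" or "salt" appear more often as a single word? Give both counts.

"cat" (5 vs 3)

"cat": 5 occurrences
"salt": 3 occurrences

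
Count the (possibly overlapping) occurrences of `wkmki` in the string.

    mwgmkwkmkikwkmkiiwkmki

3

Sliding a length-5 window over the 22 characters (18 positions):
  position 6–10: wkmki
  position 12–16: wkmki
  position 18–22: wkmki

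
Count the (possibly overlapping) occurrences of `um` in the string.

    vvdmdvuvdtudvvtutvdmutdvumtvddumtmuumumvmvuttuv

4

Sliding a length-2 window over the 47 characters (46 positions):
  position 25–26: um
  position 31–32: um
  position 36–37: um
  position 38–39: um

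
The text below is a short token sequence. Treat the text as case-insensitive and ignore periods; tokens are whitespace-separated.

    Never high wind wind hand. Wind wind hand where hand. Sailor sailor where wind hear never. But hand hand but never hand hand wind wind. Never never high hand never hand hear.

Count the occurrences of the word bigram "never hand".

2

Scanning the 31 overlapping bigram windows for "never hand":
  position 21–22: never hand
  position 30–31: never hand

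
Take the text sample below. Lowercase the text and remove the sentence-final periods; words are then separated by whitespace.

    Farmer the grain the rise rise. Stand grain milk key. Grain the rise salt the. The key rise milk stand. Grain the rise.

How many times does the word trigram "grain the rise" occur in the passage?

3

Scanning the 21 overlapping trigram windows for "grain the rise":
  position 3–5: grain the rise
  position 11–13: grain the rise
  position 21–23: grain the rise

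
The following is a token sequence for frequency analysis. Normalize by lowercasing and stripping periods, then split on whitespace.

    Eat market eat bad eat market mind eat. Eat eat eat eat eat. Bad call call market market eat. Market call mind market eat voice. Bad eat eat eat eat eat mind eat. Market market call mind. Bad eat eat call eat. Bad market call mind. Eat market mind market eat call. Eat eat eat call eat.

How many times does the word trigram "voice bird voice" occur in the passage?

0

Scanning the 55 overlapping trigram windows for "voice bird voice":
  (none found)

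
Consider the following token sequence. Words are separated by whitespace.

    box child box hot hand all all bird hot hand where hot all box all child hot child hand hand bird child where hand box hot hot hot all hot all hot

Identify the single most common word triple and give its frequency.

"hot all hot", 2 times

Trigram frequencies (highest first):
  hot all hot: 2
  box child box: 1
  child box hot: 1
  box hot hand: 1
  hot hand all: 1
  hand all all: 1
  … (23 more, each ≤ 1)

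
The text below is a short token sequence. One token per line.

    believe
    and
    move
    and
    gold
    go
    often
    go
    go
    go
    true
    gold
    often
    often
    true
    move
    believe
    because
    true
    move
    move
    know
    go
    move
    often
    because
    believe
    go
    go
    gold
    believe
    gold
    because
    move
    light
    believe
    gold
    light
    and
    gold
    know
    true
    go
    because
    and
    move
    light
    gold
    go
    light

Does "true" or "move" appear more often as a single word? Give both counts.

"move" (7 vs 4)

"true": 4 occurrences
"move": 7 occurrences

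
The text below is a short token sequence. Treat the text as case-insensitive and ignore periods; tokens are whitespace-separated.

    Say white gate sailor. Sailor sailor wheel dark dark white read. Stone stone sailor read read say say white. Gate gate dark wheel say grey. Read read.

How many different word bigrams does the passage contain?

22

27 tokens → 26 bigram windows in total.
Repeated bigrams (each contributes count−1 duplicates):
  read read: 2
  sailor sailor: 2
  say white: 2
  white gate: 2
4 duplicate windows → 26 − 4 = 22 distinct.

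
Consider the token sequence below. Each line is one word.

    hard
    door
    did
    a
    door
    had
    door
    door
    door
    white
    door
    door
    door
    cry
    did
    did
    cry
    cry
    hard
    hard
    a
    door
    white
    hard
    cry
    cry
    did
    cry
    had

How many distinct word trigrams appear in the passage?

29 tokens → 27 trigram windows in total.
Repeated trigrams (each contributes count−1 duplicates):
  door door door: 2
1 duplicate windows → 27 − 1 = 26 distinct.

26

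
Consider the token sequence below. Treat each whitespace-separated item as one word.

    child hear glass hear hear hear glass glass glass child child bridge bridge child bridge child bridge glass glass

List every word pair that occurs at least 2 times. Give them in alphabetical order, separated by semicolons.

Bigram counts meeting the condition (at least 2 times):
  bridge child: 2
  child bridge: 3
  glass glass: 3
  hear glass: 2
  hear hear: 2

bridge child; child bridge; glass glass; hear glass; hear hear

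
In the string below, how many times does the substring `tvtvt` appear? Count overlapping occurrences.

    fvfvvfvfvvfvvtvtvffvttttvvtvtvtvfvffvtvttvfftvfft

Sliding a length-5 window over the 49 characters (45 positions):
  position 27–31: tvtvt

1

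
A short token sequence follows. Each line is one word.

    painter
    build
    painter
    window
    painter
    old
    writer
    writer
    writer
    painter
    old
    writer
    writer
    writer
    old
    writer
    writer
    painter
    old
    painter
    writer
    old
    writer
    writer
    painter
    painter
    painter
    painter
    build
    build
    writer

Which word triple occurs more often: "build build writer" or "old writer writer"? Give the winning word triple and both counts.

"old writer writer" (4 vs 1)

"build build writer": 1 occurrence
"old writer writer": 4 occurrences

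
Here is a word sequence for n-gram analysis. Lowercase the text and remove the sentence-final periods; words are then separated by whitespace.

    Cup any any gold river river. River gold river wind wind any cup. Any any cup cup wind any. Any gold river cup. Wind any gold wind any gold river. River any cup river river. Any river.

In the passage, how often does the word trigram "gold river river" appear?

Scanning the 35 overlapping trigram windows for "gold river river":
  position 4–6: gold river river
  position 29–31: gold river river

2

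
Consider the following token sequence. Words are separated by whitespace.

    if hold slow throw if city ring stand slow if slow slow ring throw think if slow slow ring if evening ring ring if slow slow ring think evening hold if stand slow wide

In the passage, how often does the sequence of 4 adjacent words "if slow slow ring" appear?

Scanning the 31 overlapping 4-gram windows for "if slow slow ring":
  position 10–13: if slow slow ring
  position 16–19: if slow slow ring
  position 24–27: if slow slow ring

3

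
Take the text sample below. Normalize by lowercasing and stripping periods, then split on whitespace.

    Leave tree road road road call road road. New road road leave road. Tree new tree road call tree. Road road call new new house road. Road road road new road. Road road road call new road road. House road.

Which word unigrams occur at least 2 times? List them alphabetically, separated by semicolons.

Unigram counts meeting the condition (at least 2 times):
  call: 4
  house: 2
  leave: 2
  new: 6
  road: 22
  tree: 4

call; house; leave; new; road; tree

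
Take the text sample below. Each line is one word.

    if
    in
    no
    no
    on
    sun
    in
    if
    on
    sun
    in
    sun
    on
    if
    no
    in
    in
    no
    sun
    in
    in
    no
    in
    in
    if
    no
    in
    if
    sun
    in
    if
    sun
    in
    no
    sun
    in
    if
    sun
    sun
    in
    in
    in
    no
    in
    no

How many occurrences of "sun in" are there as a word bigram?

Scanning the 44 overlapping bigram windows for "sun in":
  position 6–7: sun in
  position 10–11: sun in
  position 19–20: sun in
  position 29–30: sun in
  position 32–33: sun in
  position 35–36: sun in
  position 39–40: sun in

7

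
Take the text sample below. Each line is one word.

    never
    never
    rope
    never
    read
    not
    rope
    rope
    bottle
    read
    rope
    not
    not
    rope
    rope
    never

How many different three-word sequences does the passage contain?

16 tokens → 14 trigram windows in total.
Repeated trigrams (each contributes count−1 duplicates):
  not rope rope: 2
1 duplicate windows → 14 − 1 = 13 distinct.

13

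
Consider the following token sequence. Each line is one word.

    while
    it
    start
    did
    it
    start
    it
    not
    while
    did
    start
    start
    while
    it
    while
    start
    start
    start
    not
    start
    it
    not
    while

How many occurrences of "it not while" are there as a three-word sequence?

Scanning the 21 overlapping trigram windows for "it not while":
  position 7–9: it not while
  position 21–23: it not while

2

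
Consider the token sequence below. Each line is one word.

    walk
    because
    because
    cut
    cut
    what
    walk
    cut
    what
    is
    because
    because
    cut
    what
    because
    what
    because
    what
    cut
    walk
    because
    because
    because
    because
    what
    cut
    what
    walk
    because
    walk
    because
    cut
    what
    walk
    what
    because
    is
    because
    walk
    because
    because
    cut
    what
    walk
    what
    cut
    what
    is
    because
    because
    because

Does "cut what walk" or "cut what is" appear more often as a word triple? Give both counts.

"cut what walk" (4 vs 2)

"cut what walk": 4 occurrences
"cut what is": 2 occurrences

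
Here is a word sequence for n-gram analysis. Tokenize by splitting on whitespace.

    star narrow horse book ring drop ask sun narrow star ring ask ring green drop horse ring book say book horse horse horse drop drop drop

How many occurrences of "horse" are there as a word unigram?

Scanning the 26 tokens for "horse":
  position 3: horse
  position 16: horse
  position 21: horse
  position 22: horse
  position 23: horse

5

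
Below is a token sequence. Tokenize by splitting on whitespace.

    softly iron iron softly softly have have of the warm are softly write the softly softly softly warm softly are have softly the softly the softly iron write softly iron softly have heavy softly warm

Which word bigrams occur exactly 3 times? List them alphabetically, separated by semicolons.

Bigram counts meeting the condition (exactly 3 times):
  softly iron: 3
  softly softly: 3
  the softly: 3

softly iron; softly softly; the softly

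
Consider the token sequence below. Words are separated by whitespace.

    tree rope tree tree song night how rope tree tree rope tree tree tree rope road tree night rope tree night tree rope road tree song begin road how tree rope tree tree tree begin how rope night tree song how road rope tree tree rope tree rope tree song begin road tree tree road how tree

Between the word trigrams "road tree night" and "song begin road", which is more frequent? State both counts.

"road tree night": 1 occurrence
"song begin road": 2 occurrences

"song begin road" (2 vs 1)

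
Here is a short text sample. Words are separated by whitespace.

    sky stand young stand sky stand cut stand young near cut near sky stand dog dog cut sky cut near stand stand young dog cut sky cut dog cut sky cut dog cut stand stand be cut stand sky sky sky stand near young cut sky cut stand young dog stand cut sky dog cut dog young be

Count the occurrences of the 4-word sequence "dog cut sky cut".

Scanning the 55 overlapping 4-gram windows for "dog cut sky cut":
  position 16–19: dog cut sky cut
  position 24–27: dog cut sky cut
  position 28–31: dog cut sky cut

3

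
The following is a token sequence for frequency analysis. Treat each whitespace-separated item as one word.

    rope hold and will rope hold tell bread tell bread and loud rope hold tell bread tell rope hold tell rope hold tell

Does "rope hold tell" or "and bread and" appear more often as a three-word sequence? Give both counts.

"rope hold tell": 4 occurrences
"and bread and": 0 occurrences

"rope hold tell" (4 vs 0)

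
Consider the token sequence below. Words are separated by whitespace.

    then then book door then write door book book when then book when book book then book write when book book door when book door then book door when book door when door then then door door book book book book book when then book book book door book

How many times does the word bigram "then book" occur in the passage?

5

Scanning the 48 overlapping bigram windows for "then book":
  position 2–3: then book
  position 11–12: then book
  position 16–17: then book
  position 26–27: then book
  position 44–45: then book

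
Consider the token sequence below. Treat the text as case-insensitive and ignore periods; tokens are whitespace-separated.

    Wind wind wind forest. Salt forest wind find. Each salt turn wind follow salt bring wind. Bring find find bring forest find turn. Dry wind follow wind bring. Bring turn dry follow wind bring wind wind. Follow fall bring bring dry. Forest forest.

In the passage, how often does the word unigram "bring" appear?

Scanning the 43 tokens for "bring":
  position 15: bring
  position 17: bring
  position 20: bring
  position 28: bring
  position 29: bring
  position 34: bring
  position 39: bring
  position 40: bring

8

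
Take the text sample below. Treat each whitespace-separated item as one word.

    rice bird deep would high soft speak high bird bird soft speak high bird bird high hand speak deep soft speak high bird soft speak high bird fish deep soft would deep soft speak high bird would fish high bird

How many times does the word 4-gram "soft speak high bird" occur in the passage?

5

Scanning the 37 overlapping 4-gram windows for "soft speak high bird":
  position 6–9: soft speak high bird
  position 11–14: soft speak high bird
  position 20–23: soft speak high bird
  position 24–27: soft speak high bird
  position 33–36: soft speak high bird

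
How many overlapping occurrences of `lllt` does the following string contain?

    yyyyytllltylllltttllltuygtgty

3

Sliding a length-4 window over the 29 characters (26 positions):
  position 7–10: lllt
  position 13–16: lllt
  position 19–22: lllt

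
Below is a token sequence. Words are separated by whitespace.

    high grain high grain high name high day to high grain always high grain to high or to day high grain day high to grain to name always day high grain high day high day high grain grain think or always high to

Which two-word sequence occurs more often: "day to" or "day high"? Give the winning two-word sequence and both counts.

"day to": 1 occurrence
"day high": 5 occurrences

"day high" (5 vs 1)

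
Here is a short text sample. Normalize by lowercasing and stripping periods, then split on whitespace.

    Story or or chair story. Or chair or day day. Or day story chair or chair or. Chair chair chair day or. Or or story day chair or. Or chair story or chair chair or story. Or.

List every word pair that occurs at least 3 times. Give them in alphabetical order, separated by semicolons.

Bigram counts meeting the condition (at least 3 times):
  chair chair: 3
  chair or: 5
  or chair: 6
  or or: 4
  story or: 4

chair chair; chair or; or chair; or or; story or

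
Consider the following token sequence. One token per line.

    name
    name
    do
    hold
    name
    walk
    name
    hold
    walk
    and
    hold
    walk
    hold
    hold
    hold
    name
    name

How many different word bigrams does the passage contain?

17 tokens → 16 bigram windows in total.
Repeated bigrams (each contributes count−1 duplicates):
  hold hold: 2
  hold name: 2
  hold walk: 2
  name name: 2
4 duplicate windows → 16 − 4 = 12 distinct.

12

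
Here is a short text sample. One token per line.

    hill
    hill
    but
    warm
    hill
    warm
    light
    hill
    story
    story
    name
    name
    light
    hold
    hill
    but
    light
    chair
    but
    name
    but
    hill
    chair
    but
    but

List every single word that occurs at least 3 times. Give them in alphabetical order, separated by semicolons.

Unigram counts meeting the condition (at least 3 times):
  but: 6
  hill: 6
  light: 3
  name: 3

but; hill; light; name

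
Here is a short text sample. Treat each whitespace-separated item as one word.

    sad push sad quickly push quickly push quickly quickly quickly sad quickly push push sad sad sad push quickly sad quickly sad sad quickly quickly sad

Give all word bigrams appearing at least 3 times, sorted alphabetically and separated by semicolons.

Bigram counts meeting the condition (at least 3 times):
  push quickly: 3
  quickly push: 3
  quickly quickly: 3
  quickly sad: 4
  sad quickly: 4
  sad sad: 3

push quickly; quickly push; quickly quickly; quickly sad; sad quickly; sad sad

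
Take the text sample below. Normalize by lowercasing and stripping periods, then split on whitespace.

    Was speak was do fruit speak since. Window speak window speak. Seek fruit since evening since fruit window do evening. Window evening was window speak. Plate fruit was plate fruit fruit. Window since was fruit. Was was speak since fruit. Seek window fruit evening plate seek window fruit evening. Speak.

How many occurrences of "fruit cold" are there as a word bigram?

0

Scanning the 49 overlapping bigram windows for "fruit cold":
  (none found)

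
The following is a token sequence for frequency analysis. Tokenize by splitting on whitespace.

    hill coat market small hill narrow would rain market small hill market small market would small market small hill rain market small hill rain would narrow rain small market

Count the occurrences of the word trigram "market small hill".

Scanning the 27 overlapping trigram windows for "market small hill":
  position 3–5: market small hill
  position 9–11: market small hill
  position 17–19: market small hill
  position 21–23: market small hill

4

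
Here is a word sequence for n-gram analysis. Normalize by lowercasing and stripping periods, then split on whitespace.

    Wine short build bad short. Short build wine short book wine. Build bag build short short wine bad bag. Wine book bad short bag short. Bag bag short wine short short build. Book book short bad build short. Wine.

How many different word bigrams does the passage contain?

39 tokens → 38 bigram windows in total.
Repeated bigrams (each contributes count−1 duplicates):
  short build: 3
  short short: 3
  short wine: 3
  wine short: 3
  bad short: 2
  bag short: 2
  build short: 2
  short bag: 2
12 duplicate windows → 38 − 12 = 26 distinct.

26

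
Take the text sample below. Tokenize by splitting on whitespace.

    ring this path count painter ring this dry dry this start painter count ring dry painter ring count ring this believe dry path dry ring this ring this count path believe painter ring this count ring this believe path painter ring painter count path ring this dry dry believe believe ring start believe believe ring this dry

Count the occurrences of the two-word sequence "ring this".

9

Scanning the 56 overlapping bigram windows for "ring this":
  position 1–2: ring this
  position 6–7: ring this
  position 19–20: ring this
  position 25–26: ring this
  position 27–28: ring this
  position 33–34: ring this
  position 36–37: ring this
  position 45–46: ring this
  position 55–56: ring this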